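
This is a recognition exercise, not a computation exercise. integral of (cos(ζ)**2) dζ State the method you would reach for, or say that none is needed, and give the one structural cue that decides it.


Technique: a trigonometric identity — cos(ζ)**2 is an even power — the power-reduction identity rewrites it into first-degree cosines.


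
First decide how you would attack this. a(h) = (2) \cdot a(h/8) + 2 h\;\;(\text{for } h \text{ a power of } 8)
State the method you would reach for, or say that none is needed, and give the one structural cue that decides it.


Diagnosis: the master substitution — treat m = log base 8 of h as the new clock: one recursion step advances m by one while h scales by 8.


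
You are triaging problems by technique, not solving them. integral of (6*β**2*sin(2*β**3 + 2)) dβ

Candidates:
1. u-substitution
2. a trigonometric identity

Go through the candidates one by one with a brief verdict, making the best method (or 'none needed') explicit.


Verdict: u-substitution — gathered as a product, the integrand carries the factor 6*β**2 — up to a constant, the derivative of the inner expression 2*β**3 + 2 — so u = 2*β**3 + 2 collapses the integral.
- u-substitution — applicable, and directly so.
- a trigonometric identity: the trigonometric factor has no even power to reduce and no cross-frequency product to convert — the standard power-reduction and product-to-sum identities do not engage it.


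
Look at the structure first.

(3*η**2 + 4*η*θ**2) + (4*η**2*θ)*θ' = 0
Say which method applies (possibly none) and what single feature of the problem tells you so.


Diagnosis: the exact-equation method — this form is already the differential of something: the matching mixed partials of 3*η**2 + 4*η*θ**2 and 4*η**2*θ prove it.


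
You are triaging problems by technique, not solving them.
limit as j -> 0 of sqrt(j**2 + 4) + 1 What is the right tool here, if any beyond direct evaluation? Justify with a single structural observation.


Diagnosis: no special technique — nothing blocks direct substitution at 0: plug in and finish.


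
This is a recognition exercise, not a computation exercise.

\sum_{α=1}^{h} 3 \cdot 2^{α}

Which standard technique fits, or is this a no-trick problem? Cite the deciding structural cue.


Method: the geometric series formula — term-over-term division gives 2 every time — index-free ratio, geometric sum formula applies.


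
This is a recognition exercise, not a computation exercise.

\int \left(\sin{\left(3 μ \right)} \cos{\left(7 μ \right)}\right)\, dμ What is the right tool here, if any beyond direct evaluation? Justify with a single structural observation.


Best approach: a trigonometric identity — the product \sin{\left(3 μ \right)} \cos{\left(7 μ \right)} converts to a sum of single-frequency sinusoids via the product-to-sum identity.


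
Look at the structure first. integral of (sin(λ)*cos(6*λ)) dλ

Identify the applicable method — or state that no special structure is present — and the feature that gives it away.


Technique: a trigonometric identity — the product sin(λ)*cos(6*λ) converts to a sum of single-frequency sinusoids via the product-to-sum identity.


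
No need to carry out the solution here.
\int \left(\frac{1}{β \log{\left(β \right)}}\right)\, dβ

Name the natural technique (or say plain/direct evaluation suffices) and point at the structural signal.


Verdict: u-substitution — collected, the integrand has one factor that is, up to a constant, the derivative of an inner expression the rest depends on — substitute for that inner expression.


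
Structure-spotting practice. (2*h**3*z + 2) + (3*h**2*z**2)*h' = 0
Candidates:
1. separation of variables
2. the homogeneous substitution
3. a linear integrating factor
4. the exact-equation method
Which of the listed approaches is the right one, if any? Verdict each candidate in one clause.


Best approach: the exact-equation method — d/dh of 2*h**3*z + 2 equals d/dz of 3*h**2*z**2: the form is a total differential of one potential — integrate it exactly.
- separation of variables: the two dependences are entangled, not a clean product of one-variable pieces.
- the homogeneous substitution — the ratio substitution does not collapse this equation.
- a linear integrating factor: a nonlinear term in the unknown puts this outside the integrating-factor template.
- the exact-equation method: applicable, and directly so.


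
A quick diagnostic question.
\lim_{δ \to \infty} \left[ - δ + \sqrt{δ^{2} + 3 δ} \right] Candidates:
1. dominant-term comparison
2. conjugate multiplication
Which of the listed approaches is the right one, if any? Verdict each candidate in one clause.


Diagnosis: conjugate multiplication — divergence minus divergence hides a finite answer — expose it by pairing \sqrt{δ^{2} + 3 δ} - δ with its conjugate.
- dominant-term comparison — leading-power comparison does not apply to this form.
- conjugate multiplication: applicable, and directly so.


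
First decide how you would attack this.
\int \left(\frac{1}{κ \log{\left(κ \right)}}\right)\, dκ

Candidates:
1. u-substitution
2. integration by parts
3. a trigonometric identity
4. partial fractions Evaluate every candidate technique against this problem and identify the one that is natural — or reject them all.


Technique: u-substitution — viewed as a product, the integrand is a composition evaluated at \log{\left(κ \right)} times (a constant multiple of) that inner expression's derivative, so u = \log{\left(κ \right)} makes it elementary.
- u-substitution — applicable, and directly so.
- integration by parts — there is no nonconstant-polynomial-times-kernel split with an exp, sine, cosine (degree-1 argument), or logarithm partner.
- a trigonometric identity — no sine or cosine appears, so there is nothing for a trigonometric identity to act on.
- partial fractions — the expression is not a ratio of polynomials that decomposes further.


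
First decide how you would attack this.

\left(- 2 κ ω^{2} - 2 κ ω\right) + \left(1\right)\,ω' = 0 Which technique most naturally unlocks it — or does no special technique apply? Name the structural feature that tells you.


Method: separation of variables — all dependence on the two variables factors apart, the defining separable shape. A Bernoulli rewrite would carry it as the equation stands — separating the variables needs no rearrangement either.


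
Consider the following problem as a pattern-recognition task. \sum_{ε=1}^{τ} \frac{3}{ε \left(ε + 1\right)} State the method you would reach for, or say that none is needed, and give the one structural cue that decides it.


Diagnosis: telescoping — the denominator's roots in \frac{3}{ε \left(ε + 1\right)} sit an integer apart: decomposition produces a self-cancelling chain.


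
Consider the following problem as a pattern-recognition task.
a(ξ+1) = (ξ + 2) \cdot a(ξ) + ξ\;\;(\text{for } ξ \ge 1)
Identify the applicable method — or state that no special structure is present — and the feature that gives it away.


Diagnosis: a summation factor — an index-dependent multiplier ξ + 2 rules out characteristic roots; a summation factor converts it to a pure difference.


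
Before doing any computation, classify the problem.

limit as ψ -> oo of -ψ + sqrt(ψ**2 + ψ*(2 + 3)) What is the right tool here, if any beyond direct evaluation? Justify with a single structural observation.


Technique: conjugate multiplication — two divergent pieces with a minus sign between them and a radical in the mix: rationalize sqrt(ψ**2 + ψ*(2 + 3)) - ψ before any limit law applies.


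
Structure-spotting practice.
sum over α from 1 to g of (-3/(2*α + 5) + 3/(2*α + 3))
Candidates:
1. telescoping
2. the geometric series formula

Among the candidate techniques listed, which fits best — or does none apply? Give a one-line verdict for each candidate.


Diagnosis: telescoping — write out three consecutive terms and watch the interior cancel: the advanced copy one term subtracts reappears as the very next term's leading piece, pair after pair.
- telescoping: yes, a natural case for it.
- the geometric series formula: consecutive terms are not related by a fixed multiplier.


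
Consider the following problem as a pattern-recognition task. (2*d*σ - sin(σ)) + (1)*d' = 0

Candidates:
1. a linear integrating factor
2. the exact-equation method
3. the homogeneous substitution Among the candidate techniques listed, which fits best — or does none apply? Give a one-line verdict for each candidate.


Technique: a linear integrating factor — the unknown enters only to the first power against a nonzero forcing term — the integrating-factor template applies directly.
- a linear integrating factor: yes, a natural case for it.
- the exact-equation method — no potential function has this form as its differential, as written.
- the homogeneous substitution — the slope is not a function of the ratio of the variables alone.


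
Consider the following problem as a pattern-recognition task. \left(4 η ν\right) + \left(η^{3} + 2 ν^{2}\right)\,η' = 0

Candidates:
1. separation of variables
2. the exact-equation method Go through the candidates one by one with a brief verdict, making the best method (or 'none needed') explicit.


Technique: the exact-equation method — take the mixed partials of 4 η ν and η^{3} + 2 ν^{2}: they are equal, which certifies an exact differential.
- separation of variables — no division isolates the independent variable from the unknown.
- the exact-equation method — a fit — the right tool for this form.


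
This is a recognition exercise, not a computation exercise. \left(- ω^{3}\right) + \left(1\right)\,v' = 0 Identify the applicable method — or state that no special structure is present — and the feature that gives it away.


Method: no special technique — solved for the derivative, v never appears on the right — this is a direct integration in ω, not a differential-equations problem at heart.


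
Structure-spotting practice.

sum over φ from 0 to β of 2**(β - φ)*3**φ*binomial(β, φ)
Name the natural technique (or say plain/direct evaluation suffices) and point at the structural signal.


Method: the binomial theorem — the summand is term φ of a binomial expansion in 3 and 2; the whole sum is a single power.


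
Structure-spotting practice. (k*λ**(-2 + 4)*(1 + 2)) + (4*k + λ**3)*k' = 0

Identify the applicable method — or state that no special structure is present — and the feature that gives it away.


Best approach: the exact-equation method — check exactness first: here it holds (k*λ**(-2 + 4)*(1 + 2), 4*k + λ**3 have matching cross partials), so no integrating factor is needed.


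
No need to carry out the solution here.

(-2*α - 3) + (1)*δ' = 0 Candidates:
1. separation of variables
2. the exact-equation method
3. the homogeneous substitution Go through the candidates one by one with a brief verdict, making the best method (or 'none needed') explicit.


Method: no special technique — with δ absent the equation is not coupled at all: direct integration in α.
- separation of variables — any separation here is vacuous (nothing depends on the unknown); direct integration is the honest label.
- the exact-equation method: no dependence on the unknown anywhere: exactness is a label without content here.
- the homogeneous substitution: solved for the derivative, the right side changes under joint scaling of the two variables.


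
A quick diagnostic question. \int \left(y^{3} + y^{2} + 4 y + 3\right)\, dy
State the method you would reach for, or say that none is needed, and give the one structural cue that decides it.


Diagnosis: no special technique — nothing composite, nothing rational, nothing trigonometric — each constant-multiple power of y integrates by the power rule alone.


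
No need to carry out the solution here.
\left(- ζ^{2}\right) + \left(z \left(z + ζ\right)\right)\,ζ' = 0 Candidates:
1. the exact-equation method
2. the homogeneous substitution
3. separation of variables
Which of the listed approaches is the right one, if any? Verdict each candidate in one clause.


Technique: the homogeneous substitution — scaling z and ζ together leaves the slope fixed — it depends only on ζ/z, so substitute the ratio. A Bernoulli-style rewrite — possibly after exchanging which variable is treated as dependent — would work as well; the homogeneous substitution is the more immediate reading here.
- the exact-equation method: no potential function has this form as its differential, as written.
- the homogeneous substitution: yes, a natural case for it.
- separation of variables: the two dependences do not factor apart.


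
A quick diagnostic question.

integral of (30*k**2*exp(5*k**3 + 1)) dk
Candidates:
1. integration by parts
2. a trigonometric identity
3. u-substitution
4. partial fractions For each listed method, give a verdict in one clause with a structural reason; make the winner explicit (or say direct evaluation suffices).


Method: u-substitution — a chain-rule shadow: 30*k**2 alongside a function of 5*k**3 + 1 means u = 5*k**3 + 1 unwinds the composition in one step.
- integration by parts: the non-polynomial partner is not one of the parts kernels — exp, sine, or cosine with a degree-1 argument, or a logarithm.
- a trigonometric identity — no sine or cosine appears, so there is nothing for a trigonometric identity to act on.
- u-substitution — applicable, and directly so.
- partial fractions — the expression is not a ratio of polynomials that decomposes further.


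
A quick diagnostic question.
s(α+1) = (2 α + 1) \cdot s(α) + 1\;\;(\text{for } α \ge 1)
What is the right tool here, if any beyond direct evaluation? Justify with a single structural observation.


Best approach: a summation factor — an index-dependent multiplier 2 α + 1 rules out characteristic roots; a summation factor converts it to a pure difference.


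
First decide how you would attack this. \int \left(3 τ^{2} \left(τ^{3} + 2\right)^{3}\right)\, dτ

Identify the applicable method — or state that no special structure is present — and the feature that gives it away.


Diagnosis: u-substitution — 3 τ^{2} matches the derivative of τ^{3} + 2 up to a constant; with u = τ^{3} + 2 the whole integrand folds into a function of u alone. Nothing stops a full expansion here — the substitution simply spares the algebra.


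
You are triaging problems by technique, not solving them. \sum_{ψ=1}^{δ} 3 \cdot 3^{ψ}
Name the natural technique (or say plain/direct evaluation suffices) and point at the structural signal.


Method: the geometric series formula — term-over-term division gives 3 every time — index-free ratio, geometric sum formula applies.


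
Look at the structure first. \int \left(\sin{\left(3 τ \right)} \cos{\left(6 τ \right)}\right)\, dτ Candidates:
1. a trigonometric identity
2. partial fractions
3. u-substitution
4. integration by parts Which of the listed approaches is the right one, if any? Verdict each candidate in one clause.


Technique: a trigonometric identity — mixed-frequency products such as \sin{\left(3 τ \right)} \cos{\left(6 τ \right)} are designed for the product-to-sum formula.
- a trigonometric identity: a fit — the right tool for this form.
- partial fractions — the expression is not a ratio of polynomials that decomposes further.
- u-substitution — no subexpression of the integrand pairs with its own derivative as a factor — individual terms may offer their own substitutions, but any change of variable covering the whole integral would have to be constructed from outside the expression.
- integration by parts — not the natural route: no polynomial-kernel product appears — a recursive parts reduction of the trigonometric product exists, but the identity rewrite is direct.


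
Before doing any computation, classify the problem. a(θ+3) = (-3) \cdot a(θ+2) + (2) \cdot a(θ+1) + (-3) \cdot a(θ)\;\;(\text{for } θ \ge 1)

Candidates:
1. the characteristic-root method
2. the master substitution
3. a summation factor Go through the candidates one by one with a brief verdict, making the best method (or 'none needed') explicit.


Technique: the characteristic-root method — fixed numeric weights on consecutive terms and no forcing term added: the root method in its home territory.
- the characteristic-root method: applicable, and directly so.
- the master substitution — the recursion steps by a constant offset, so exponential reindexing is pointless.
- a summation factor: a summation factor telescopes one-step recursions; this one carries higher-order memory.


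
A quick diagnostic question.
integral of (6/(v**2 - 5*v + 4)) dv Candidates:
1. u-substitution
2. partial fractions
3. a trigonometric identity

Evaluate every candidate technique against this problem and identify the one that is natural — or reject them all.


Diagnosis: partial fractions — a proper rational integrand over the factorable v**2 - 5*v + 4: partial fractions reduce it to elementary pieces.
- u-substitution: no subexpression of the integrand serves as a whole-integral substitution inner — individual terms may offer their own, but none carries its derivative as a factor of the full integrand; a working change of variable would have to be constructed from outside the expression.
- partial fractions — a fit — the right tool for this form.
- a trigonometric identity: no sine or cosine appears, so there is nothing for a trigonometric identity to act on.


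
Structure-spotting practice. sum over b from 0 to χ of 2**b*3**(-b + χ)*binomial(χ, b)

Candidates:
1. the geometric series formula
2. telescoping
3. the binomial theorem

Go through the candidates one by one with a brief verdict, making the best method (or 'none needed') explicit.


Verdict: the binomial theorem — the summand is term b of a binomial expansion in 2 and 3; the whole sum is a single power.
- the geometric series formula — the term-to-term ratio changes with the index, so the geometric formula cannot close it.
- telescoping — as presented, consecutive terms share no shifted copy to cancel against — no rewrite is on display to change that.
- the binomial theorem: applicable, and directly so.


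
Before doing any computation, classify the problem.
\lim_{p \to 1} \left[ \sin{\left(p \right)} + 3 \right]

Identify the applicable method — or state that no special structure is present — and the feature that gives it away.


Method: no special technique — the function is continuous at 1; evaluation is itself the limit, no machinery required.


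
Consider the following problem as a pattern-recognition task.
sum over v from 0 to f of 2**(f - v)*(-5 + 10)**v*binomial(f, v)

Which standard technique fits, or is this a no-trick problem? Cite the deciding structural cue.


Method: the binomial theorem — the summand is term v of a binomial expansion in (-5 + 10) and 2; the whole sum is a single power.


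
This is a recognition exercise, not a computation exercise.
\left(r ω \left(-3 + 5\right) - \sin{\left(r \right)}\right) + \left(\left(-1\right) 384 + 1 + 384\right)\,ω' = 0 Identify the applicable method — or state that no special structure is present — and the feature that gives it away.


Verdict: a linear integrating factor — linear in the unknown with genuine forcing: multiply through by the exponential of the integrated coefficient and the left side closes into one derivative.


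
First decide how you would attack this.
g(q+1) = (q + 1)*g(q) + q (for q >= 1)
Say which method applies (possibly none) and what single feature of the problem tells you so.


Best approach: a summation factor — one-term recursion with variable weight q + 1 is solved by product normalization, not by root-finding.


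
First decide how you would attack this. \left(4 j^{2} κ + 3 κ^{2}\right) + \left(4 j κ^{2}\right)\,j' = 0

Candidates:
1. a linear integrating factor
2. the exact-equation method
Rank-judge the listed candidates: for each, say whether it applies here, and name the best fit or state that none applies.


Best approach: the exact-equation method — the compatibility test passes: the j-derivative of 4 j^{2} κ + 3 κ^{2} matches the κ-derivative of 4 j κ^{2}, so integrate a potential.
- a linear integrating factor: a nonlinear term in the unknown puts this outside the integrating-factor template.
- the exact-equation method — applicable, and directly so.


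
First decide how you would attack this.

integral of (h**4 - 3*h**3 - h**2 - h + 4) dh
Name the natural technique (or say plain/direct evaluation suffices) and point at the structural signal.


Method: no special technique — nothing composite, nothing rational, nothing trigonometric — each constant-multiple power of h integrates by the power rule alone.


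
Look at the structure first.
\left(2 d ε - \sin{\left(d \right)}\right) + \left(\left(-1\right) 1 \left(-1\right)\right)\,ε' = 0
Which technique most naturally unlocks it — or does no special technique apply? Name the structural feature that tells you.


Technique: a linear integrating factor — ε enters only linearly with coefficient 2 d; multiply by exp of the integral of 2 d and the left side becomes one derivative.


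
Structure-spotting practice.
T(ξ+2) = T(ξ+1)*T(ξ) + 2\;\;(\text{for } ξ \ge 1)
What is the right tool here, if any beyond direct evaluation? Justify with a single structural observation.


Verdict: no special technique — the recurrence is nonlinear in the sequence terms; no linear-recurrence method fits it as written — one iterates or studies it directly.


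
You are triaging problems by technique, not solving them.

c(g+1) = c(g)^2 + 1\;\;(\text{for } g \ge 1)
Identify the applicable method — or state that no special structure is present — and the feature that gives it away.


Technique: no special technique — the update rule curves (it is not linear in the unknown sequence), so no superposition-based closed form attaches — iterate or study it directly.


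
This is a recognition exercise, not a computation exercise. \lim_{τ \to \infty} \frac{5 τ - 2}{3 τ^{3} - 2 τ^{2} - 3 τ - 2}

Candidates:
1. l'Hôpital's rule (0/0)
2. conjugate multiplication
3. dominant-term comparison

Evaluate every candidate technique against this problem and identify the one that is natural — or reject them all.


Diagnosis: dominant-term comparison — divide by the highest power of τ present: lower-order terms vanish and the dominant ratio remains.
- l'Hôpital's rule (0/0): viewed as a single quotient this runs to ∞/∞, not the 0/0 clash this candidate addresses; an at-infinity variant of the rule would resolve it, but comparing leading growth reads the answer without differentiating.
- conjugate multiplication — there are no radicals in tension whose conjugate would simplify matters.
- dominant-term comparison — applicable, and directly so.


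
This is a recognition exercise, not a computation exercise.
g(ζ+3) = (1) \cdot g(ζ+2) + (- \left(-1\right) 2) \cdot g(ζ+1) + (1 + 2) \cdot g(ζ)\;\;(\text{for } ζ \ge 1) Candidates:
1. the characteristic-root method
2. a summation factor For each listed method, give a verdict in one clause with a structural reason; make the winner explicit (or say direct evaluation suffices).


Verdict: the characteristic-root method — the recurrence is linear and homogeneous with constant coefficients, so the ansatz r^ζ turns it into a polynomial equation for r.
- the characteristic-root method: applicable, and directly so.
- a summation factor — the recurrence reaches back more than one step, outside the first-order family a summation factor normalizes.


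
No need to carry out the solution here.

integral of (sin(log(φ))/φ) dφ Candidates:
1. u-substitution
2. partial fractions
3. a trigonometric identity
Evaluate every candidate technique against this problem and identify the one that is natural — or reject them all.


Technique: u-substitution — everything non-trivial happens through the inner expression log(φ), and its derivative accounts for the remaining factor up to a constant, so set u = log(φ).
- u-substitution — yes, a natural case for it.
- partial fractions: there is no rational-function structure to decompose.
- a trigonometric identity: no even trigonometric power and no product of distinct frequencies to rewrite.


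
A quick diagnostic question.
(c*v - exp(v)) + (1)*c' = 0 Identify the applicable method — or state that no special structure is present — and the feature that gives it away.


Best approach: a linear integrating factor — linear in the unknown with genuine forcing: multiply through by the exponential of the integrated coefficient and the left side closes into one derivative.


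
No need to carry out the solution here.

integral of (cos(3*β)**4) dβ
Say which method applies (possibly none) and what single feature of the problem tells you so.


Method: a trigonometric identity — cos(3*β)**4 is the textbook power-reduction case — identities first, antiderivatives second.


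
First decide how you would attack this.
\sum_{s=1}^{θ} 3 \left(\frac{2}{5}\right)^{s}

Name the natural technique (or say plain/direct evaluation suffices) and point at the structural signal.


Diagnosis: the geometric series formula — each summand is the previous one scaled by \frac{2}{5}; that constant multiplier is itself the geometric structure.


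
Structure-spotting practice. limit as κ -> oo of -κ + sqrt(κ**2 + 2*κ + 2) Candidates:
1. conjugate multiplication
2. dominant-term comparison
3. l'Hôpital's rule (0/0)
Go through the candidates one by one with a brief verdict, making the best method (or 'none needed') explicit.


Method: conjugate multiplication — this difference gives up after one conjugate multiplication — the radical structure cancels against its conjugate.
- conjugate multiplication: yes, a natural case for it.
- dominant-term comparison: this is not a rational comparison of growth rates at infinity.
- l'Hôpital's rule (0/0): the expression is a difference driving to ∞ − ∞, not a 0/0 quotient — there is no ratio for the rule to differentiate.


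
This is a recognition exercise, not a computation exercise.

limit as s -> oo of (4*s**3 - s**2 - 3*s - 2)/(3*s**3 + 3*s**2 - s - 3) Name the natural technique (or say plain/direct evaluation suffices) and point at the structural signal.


Diagnosis: dominant-term comparison — at large s only the top-degree terms survive; compare the leading terms and the limit falls out. Viewed as a single quotient this is an ∞/∞ form — an at-infinity application of l'Hôpital's rule would also resolve it; comparing leading growth reads the answer without differentiating.


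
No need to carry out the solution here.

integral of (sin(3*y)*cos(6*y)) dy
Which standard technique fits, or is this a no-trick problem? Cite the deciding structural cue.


Technique: a trigonometric identity — cross-frequency products like sin(3*y)*cos(6*y) are the textbook product-to-sum case — the identity converts them to directly integrable sinusoids.


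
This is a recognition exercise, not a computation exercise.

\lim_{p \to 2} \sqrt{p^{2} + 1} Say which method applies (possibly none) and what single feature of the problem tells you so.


Best approach: no special technique — nothing blocks direct substitution at 2: plug in and finish.


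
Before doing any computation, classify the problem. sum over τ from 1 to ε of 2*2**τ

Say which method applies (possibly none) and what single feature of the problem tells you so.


Technique: the geometric series formula — check a ratio of consecutive terms: it is 2, independent of the index, so the geometric formula closes the sum.


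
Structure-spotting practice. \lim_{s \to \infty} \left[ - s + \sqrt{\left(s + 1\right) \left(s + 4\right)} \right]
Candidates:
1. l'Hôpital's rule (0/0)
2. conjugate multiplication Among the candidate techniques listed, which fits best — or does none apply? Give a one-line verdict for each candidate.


Method: conjugate multiplication — neither \sqrt{\left(s + 1\right) \left(s + 4\right)} nor s converges alone, so rewrite their difference as a conjugate-rationalized quotient first.
- l'Hôpital's rule (0/0) — no quotient structure at all: the clash is ∞ minus ∞, which rationalizing converts into a tractable ratio.
- conjugate multiplication — a fit — the right tool for this form.


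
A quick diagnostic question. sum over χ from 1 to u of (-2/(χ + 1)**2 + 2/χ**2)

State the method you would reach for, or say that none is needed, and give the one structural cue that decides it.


Method: telescoping — this sum is a zipper: each term contributes 2/χ**2 and removes the next index's value, which the following term puts back, closing term by term.


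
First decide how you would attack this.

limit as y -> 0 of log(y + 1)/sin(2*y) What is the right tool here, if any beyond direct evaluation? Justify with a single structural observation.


Method: l'Hôpital's rule (0/0) — the 0/0 form at 0 is the signature situation for l'Hôpital's rule. A local series expansion at the point resolves it as well; the rule is the packaged version of that step.


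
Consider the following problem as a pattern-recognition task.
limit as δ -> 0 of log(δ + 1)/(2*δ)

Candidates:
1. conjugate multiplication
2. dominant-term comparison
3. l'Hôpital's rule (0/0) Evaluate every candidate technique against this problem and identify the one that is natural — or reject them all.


Technique: l'Hôpital's rule (0/0) — the 0/0 form at 0 is the signature situation for l'Hôpital's rule. One could equally expand both pieces locally and compare leading terms; the rule does that in one stroke.
- conjugate multiplication: rationalization has no target — no divergent radical difference appears.
- dominant-term comparison — no dominant power emerges to decide the limit by degree comparison.
- l'Hôpital's rule (0/0) — a fit — the right tool for this form.


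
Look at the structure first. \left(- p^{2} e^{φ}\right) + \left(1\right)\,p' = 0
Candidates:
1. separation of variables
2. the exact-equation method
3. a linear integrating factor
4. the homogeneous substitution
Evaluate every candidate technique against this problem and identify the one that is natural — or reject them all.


Diagnosis: separation of variables — a product of single-variable factors, e^{φ} and p^{2} — the textbook separable form.
- separation of variables: applicable, and directly so.
- the exact-equation method: the mixed-partials test fails on this split — it is not an exact differential as presented.
- a linear integrating factor: the unknown enters nonlinearly (through a power, a denominator, or a transcendental function), which the linear integrating-factor recipe cannot absorb as-is — any repair would come from a preliminary substitution, not the factor.
- the homogeneous substitution: the ratio of the variables does not determine the slope.


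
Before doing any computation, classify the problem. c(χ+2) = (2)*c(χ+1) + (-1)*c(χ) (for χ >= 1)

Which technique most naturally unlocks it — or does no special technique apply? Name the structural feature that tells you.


Verdict: the characteristic-root method — constant coefficients and linearity mean the ansatz r^χ reduces it to solving the characteristic polynomial.


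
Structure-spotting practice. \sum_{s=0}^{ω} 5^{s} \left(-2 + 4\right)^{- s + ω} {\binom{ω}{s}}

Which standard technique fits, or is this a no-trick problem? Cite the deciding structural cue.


Verdict: the binomial theorem — the binomial coefficients weight matched powers of 5 and (-2 + 4), which is exactly the expansion of a binomial power.


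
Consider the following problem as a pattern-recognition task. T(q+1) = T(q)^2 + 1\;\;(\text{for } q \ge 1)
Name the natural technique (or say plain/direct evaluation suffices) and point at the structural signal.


Best approach: no special technique — the sequence value feeds back through itself nonlinearly — linear superposition fails, and every superposition-based closed form fails with it.


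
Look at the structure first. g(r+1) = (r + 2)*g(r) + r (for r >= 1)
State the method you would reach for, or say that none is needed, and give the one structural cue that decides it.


Method: a summation factor — one-term recursion with variable weight r + 2 is solved by product normalization, not by root-finding.


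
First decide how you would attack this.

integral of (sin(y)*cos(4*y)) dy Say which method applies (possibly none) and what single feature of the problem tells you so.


Technique: a trigonometric identity — sin(y)*cos(4*y) mixes two frequencies; the product-to-sum identity splits it into single-frequency sinusoids.


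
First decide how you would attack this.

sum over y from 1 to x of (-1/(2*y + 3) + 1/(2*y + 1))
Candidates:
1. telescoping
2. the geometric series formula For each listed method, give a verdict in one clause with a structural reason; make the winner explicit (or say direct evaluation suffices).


Technique: telescoping — each term adds 1/(2*y + 1) and subtracts the same expression advanced one index; that subtracted piece cancels against the next term's added copy — only the boundary terms survive.
- telescoping: a fit — the right tool for this form.
- the geometric series formula — the term-to-term ratio drifts with the index — the one thing the geometric formula cannot absorb.


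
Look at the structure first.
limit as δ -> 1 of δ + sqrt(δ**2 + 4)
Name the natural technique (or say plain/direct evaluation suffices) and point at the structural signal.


Diagnosis: no special technique — the expression is continuous at 1 — substitute and evaluate; no indeterminate form appears.


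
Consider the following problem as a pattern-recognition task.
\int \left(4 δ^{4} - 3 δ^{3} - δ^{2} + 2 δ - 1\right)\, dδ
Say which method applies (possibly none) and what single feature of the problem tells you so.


Technique: no special technique — scan for structure and find none: constant multiples of powers of δ, integrate directly.


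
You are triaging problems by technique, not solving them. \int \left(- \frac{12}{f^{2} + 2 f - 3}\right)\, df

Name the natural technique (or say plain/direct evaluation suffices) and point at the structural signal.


Verdict: partial fractions — with f^{2} + 2 f - 3 factorable and the degree on top strictly smaller, simple-fraction decomposition is immediate.


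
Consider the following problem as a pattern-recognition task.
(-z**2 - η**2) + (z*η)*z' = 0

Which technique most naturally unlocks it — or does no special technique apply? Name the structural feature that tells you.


Technique: the homogeneous substitution — the slope is degree-zero homogeneous: the ratio substitution v = z/η collapses it. A Bernoulli substitution is a fair alternative on this equation directly; the homogeneous reading takes it as given.


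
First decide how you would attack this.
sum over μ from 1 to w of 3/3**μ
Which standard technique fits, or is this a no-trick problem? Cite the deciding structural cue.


Diagnosis: the geometric series formula — consecutive terms stand in a fixed index-free ratio — the geometric sum formula closes it.


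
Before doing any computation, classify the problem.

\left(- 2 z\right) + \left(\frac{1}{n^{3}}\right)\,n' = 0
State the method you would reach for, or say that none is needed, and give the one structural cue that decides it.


Best approach: separation of variables — one side of the product carries the independent variable, the other the unknown — the textbook separation shape. One could also solve this as an exact equation; with each coefficient in its own variable, separating is the same work with fewer steps.


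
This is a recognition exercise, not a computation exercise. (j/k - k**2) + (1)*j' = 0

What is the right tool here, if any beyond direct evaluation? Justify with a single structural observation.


Verdict: a linear integrating factor — the unknown enters only to the first power against a nonzero forcing term — the integrating-factor template applies directly.


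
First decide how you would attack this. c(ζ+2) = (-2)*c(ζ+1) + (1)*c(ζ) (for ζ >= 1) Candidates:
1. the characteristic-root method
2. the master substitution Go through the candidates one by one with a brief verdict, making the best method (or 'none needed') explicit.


Best approach: the characteristic-root method — try a geometric ansatz r^ζ: constant coefficients turn the recurrence into one polynomial equation in r.
- the characteristic-root method — yes — fits the structure here.
- the master substitution: no fixed divisor shrinks the index between calls.


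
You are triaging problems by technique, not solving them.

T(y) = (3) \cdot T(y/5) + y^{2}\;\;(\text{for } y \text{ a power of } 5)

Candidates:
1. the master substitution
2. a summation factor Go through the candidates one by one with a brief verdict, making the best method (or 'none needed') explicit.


Best approach: the master substitution — the argument shrinks by the factor 5, so measure the index on a logarithmic scale and the recursion becomes a shift.
- the master substitution — yes, a natural case for it.
- a summation factor: the recursion divides its index rather than shifting it — there is no previous-term chain for a summation factor to telescope.


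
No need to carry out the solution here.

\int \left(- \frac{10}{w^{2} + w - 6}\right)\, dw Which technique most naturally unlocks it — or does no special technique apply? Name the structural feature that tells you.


Method: partial fractions — the bottom factors while the top stays lower-degree — split into simple fractions and integrate piece by piece.


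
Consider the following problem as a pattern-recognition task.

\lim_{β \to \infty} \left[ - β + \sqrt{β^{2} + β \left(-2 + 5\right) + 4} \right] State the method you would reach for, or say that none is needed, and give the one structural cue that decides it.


Diagnosis: conjugate multiplication — infinity minus infinity with a radical in play — multiply by the conjugate so the divergences of \sqrt{β^{2} + β \left(-2 + 5\right) + 4} and β annihilate.


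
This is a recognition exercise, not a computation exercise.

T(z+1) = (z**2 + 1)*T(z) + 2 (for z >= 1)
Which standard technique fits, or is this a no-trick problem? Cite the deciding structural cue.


Diagnosis: a summation factor — the coefficient z**2 + 1 drifts with the index, so no fixed root exists; normalizing by the cumulative product telescopes it.


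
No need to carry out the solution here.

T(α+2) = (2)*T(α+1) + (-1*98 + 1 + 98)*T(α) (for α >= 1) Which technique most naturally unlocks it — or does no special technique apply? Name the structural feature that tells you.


Best approach: the characteristic-root method — shift-invariance with fixed coefficients calls for exponential trials; the characteristic polynomial finds every r^α.


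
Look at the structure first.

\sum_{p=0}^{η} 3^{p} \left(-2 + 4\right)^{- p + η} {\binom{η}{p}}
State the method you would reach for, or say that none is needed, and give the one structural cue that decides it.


Diagnosis: the binomial theorem — binomial coefficients against complementary powers of 3 and (-2 + 4): recognize the binomial expansion and resum.


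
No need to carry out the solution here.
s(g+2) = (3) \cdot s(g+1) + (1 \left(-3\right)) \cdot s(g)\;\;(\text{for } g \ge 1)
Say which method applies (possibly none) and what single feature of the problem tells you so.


Method: the characteristic-root method — shift-invariance with fixed coefficients calls for exponential trials; the characteristic polynomial finds every r^g.
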